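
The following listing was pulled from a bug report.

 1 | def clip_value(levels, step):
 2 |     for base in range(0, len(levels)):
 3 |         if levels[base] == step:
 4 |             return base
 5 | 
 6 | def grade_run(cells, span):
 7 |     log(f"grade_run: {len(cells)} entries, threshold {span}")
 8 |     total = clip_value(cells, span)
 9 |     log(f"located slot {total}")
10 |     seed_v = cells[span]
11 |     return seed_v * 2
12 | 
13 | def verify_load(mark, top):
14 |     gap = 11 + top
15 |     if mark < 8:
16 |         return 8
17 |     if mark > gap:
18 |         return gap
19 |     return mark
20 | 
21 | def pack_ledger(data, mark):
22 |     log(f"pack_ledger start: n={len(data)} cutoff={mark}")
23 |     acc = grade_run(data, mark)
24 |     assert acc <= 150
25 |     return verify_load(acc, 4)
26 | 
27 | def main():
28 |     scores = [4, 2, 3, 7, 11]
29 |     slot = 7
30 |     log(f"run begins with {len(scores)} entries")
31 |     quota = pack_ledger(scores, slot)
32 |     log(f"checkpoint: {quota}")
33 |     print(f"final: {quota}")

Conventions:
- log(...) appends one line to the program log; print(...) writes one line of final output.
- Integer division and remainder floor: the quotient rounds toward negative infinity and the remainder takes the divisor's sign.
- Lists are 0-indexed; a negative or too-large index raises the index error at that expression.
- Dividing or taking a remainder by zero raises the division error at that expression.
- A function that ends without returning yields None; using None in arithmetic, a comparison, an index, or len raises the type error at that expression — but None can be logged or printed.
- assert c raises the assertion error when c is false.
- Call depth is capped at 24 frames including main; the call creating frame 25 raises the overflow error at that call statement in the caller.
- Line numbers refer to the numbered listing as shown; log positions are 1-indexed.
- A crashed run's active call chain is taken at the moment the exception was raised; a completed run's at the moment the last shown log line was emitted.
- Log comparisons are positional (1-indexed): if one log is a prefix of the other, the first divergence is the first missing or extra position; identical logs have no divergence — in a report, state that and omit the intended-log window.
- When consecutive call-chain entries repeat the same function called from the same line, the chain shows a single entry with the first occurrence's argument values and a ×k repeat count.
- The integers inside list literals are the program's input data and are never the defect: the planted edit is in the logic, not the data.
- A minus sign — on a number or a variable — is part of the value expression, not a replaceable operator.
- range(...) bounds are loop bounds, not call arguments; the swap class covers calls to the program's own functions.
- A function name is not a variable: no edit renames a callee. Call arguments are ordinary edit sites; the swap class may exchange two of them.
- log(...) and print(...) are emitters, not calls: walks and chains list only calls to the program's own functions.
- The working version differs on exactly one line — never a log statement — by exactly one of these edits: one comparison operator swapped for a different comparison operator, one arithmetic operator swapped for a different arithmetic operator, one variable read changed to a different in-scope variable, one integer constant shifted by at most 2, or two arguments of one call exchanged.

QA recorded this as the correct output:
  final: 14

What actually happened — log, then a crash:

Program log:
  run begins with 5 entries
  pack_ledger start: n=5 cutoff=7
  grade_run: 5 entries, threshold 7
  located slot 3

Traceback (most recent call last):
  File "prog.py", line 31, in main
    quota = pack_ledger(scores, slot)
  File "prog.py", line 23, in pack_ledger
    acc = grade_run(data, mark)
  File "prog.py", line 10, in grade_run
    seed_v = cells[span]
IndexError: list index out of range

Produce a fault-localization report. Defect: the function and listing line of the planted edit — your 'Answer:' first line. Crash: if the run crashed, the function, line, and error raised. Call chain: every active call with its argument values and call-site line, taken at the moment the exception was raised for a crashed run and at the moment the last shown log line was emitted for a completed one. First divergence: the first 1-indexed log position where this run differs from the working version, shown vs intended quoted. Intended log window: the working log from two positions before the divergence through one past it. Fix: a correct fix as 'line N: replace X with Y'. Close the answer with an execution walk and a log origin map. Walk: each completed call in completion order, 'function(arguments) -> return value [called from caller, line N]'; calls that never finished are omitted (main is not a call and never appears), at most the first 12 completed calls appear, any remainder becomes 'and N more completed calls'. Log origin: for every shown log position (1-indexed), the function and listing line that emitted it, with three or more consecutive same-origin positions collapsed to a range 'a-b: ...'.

Answer: the defect is in grade_run at line 10.
The tell: After 4 matching log lines the faulty run goes silent, while the working version continues with 'checkpoint: 14'.
Crash: grade_run, line 10, IndexError.
Call chain: main -> pack_ledger([4, 2, 3, 7, 11], 7) (called at line 31) -> grade_run([4, 2, 3, 7, 11], 7) (called at line 23).
First divergence: position 5; the shown log stops at 4 lines while the working version next logs 'checkpoint: 14'.
Intended log window:
  3: grade_run: 5 entries, threshold 7
  4: located slot 3
  5: checkpoint: 14
Execution walk:
  clip_value([4, 2, 3, 7, 11], 7) -> 3  [called from grade_run, line 8]
Log origin:
  1: logged in main at line 30
  2: logged in pack_ledger at line 22
  3: logged in grade_run at line 7
  4: logged in grade_run at line 9
A correct fix: line 10: replace `span` with `total`.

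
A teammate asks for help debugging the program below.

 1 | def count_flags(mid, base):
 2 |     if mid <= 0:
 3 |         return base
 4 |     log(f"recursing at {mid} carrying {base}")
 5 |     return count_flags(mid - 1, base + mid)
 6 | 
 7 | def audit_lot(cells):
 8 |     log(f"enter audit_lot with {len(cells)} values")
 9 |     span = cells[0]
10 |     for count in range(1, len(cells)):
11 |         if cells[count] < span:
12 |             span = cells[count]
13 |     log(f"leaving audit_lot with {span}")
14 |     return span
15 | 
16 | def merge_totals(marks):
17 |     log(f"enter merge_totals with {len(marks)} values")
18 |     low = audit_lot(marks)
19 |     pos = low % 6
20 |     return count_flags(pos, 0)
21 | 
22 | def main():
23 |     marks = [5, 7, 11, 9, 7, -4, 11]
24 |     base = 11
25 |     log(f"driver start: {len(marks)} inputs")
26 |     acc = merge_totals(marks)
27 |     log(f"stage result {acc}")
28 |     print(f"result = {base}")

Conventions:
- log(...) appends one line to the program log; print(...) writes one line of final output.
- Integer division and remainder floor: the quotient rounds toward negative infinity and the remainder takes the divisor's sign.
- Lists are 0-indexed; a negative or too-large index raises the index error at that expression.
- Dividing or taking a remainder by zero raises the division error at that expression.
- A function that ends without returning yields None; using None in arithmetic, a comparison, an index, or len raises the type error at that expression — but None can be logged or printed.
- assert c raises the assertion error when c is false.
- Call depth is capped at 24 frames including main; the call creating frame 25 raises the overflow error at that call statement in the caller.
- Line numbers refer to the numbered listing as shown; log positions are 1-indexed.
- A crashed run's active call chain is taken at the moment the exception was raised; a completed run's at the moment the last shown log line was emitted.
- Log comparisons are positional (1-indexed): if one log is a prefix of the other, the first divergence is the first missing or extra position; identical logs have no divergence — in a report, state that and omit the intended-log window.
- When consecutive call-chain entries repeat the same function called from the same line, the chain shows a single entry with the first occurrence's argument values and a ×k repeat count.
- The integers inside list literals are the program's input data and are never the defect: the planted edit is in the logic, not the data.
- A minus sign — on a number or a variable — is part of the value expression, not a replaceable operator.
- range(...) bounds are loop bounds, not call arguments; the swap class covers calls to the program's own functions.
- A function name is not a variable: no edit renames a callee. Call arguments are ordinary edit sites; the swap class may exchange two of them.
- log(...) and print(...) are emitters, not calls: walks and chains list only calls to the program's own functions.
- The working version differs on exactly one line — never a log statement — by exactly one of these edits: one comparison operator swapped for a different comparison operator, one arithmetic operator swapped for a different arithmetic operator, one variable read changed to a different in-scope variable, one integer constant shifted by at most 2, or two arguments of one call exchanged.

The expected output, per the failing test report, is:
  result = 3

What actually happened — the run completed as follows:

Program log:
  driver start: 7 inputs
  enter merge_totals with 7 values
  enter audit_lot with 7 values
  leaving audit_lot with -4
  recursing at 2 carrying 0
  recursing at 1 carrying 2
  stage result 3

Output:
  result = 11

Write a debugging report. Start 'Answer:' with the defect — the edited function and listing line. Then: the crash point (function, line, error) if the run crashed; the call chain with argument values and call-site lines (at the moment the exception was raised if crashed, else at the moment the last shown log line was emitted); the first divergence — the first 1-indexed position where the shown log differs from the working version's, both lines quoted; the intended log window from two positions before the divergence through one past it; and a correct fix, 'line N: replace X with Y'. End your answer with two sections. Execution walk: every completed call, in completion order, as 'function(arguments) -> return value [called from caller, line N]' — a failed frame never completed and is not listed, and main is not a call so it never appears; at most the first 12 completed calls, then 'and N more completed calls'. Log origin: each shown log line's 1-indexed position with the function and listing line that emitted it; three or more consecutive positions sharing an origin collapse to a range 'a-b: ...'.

Answer: the defect is in main at line 28.
Core observation: Every logged value matches the working version; the printed result is what differs.
Call chain: main.
First divergence: there is none — every log position agrees.
Execution walk:
  audit_lot([5, 7, 11, 9, 7, -4, 11]) -> -4  [called from merge_totals, line 18]
  count_flags(0, 3) -> 3  [called from count_flags, line 5]
  count_flags(1, 2) -> 3  [called from count_flags, line 5]
  count_flags(2, 0) -> 3  [called from merge_totals, line 20]
  merge_totals([5, 7, 11, 9, 7, -4, 11]) -> 3  [called from main, line 26]
Origin of each log line:
  1: logged in main at line 25
  2: logged in merge_totals at line 17
  3: logged in audit_lot at line 8
  4: logged in audit_lot at line 13
  5: logged in count_flags at line 4
  6: logged in count_flags at line 4
  7: logged in main at line 27
A correct fix: line 28: replace `base` with `acc`.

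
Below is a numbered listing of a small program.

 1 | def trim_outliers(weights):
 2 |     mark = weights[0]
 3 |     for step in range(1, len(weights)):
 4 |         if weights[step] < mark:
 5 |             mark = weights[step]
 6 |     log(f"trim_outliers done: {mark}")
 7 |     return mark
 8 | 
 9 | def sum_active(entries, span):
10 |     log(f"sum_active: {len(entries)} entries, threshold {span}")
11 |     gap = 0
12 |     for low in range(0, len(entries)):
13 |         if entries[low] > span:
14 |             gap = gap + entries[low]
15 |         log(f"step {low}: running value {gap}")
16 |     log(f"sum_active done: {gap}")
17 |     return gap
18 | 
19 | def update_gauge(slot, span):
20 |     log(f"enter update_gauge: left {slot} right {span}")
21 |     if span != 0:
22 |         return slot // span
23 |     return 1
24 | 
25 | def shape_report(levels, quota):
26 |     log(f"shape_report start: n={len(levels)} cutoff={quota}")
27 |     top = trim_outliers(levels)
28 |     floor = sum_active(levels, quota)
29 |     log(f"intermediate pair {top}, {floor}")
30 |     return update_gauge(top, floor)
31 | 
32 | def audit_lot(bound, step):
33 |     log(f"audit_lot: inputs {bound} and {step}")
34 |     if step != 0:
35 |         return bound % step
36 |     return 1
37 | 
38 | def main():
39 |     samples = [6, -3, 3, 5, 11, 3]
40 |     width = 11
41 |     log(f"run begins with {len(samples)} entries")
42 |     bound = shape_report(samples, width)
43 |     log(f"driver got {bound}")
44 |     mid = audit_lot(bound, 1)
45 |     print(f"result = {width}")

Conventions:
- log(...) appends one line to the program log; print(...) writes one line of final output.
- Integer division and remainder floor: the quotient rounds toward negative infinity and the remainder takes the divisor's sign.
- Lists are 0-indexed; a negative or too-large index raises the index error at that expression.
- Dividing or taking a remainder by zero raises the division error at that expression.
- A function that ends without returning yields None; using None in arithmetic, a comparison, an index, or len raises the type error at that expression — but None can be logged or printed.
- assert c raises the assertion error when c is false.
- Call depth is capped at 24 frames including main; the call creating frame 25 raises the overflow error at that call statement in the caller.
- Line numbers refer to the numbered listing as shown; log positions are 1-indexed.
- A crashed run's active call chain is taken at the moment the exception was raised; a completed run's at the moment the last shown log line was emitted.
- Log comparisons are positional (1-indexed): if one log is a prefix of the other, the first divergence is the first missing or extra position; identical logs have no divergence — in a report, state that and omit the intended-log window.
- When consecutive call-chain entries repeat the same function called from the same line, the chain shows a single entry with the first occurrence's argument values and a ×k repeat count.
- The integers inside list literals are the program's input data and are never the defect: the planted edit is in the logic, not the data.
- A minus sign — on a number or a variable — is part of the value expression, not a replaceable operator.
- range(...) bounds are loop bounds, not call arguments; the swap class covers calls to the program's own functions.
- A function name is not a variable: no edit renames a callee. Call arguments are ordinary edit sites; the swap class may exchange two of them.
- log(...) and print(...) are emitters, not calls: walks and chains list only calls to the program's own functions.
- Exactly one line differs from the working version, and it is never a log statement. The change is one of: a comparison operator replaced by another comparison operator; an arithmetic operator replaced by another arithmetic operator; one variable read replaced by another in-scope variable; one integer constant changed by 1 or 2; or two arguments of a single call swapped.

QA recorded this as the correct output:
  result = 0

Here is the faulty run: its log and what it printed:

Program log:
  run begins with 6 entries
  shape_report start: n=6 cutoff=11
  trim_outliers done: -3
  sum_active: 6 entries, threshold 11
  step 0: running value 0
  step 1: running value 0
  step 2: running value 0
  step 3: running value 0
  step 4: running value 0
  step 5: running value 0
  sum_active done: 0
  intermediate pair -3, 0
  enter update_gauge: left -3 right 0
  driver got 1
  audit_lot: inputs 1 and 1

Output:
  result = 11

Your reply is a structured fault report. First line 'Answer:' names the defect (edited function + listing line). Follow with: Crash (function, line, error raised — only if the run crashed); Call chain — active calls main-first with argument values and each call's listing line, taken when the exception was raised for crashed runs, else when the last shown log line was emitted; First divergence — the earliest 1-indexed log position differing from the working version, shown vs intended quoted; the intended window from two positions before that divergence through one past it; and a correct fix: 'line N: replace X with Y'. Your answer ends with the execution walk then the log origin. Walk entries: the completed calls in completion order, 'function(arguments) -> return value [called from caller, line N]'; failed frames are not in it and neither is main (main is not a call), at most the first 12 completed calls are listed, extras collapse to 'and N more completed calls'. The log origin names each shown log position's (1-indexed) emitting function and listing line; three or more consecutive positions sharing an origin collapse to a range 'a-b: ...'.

Answer: the defect is in main at line 45.
Key observation: The two runs log identically and part ways only at the printed values.
Call chain: main -> audit_lot(1, 1) (called at line 44).
First divergence: there is none — every log position agrees.
Execution walk:
  trim_outliers([6, -3, 3, 5, 11, 3]) -> -3  [called from shape_report, line 27]
  sum_active([6, -3, 3, 5, 11, 3], 11) -> 0  [called from shape_report, line 28]
  update_gauge(-3, 0) -> 1  [called from shape_report, line 30]
  shape_report([6, -3, 3, 5, 11, 3], 11) -> 1  [called from main, line 42]
  audit_lot(1, 1) -> 0  [called from main, line 44]
Origin of each log line:
  1: from main, line 41
  2: from shape_report, line 26
  3: from trim_outliers, line 6
  4: from sum_active, line 10
  5-10: from sum_active, line 15
  11: from sum_active, line 16
  12: from shape_report, line 29
  13: from update_gauge, line 20
  14: from main, line 43
  15: from audit_lot, line 33
A correct fix: line 45: replace `width` with `mid`.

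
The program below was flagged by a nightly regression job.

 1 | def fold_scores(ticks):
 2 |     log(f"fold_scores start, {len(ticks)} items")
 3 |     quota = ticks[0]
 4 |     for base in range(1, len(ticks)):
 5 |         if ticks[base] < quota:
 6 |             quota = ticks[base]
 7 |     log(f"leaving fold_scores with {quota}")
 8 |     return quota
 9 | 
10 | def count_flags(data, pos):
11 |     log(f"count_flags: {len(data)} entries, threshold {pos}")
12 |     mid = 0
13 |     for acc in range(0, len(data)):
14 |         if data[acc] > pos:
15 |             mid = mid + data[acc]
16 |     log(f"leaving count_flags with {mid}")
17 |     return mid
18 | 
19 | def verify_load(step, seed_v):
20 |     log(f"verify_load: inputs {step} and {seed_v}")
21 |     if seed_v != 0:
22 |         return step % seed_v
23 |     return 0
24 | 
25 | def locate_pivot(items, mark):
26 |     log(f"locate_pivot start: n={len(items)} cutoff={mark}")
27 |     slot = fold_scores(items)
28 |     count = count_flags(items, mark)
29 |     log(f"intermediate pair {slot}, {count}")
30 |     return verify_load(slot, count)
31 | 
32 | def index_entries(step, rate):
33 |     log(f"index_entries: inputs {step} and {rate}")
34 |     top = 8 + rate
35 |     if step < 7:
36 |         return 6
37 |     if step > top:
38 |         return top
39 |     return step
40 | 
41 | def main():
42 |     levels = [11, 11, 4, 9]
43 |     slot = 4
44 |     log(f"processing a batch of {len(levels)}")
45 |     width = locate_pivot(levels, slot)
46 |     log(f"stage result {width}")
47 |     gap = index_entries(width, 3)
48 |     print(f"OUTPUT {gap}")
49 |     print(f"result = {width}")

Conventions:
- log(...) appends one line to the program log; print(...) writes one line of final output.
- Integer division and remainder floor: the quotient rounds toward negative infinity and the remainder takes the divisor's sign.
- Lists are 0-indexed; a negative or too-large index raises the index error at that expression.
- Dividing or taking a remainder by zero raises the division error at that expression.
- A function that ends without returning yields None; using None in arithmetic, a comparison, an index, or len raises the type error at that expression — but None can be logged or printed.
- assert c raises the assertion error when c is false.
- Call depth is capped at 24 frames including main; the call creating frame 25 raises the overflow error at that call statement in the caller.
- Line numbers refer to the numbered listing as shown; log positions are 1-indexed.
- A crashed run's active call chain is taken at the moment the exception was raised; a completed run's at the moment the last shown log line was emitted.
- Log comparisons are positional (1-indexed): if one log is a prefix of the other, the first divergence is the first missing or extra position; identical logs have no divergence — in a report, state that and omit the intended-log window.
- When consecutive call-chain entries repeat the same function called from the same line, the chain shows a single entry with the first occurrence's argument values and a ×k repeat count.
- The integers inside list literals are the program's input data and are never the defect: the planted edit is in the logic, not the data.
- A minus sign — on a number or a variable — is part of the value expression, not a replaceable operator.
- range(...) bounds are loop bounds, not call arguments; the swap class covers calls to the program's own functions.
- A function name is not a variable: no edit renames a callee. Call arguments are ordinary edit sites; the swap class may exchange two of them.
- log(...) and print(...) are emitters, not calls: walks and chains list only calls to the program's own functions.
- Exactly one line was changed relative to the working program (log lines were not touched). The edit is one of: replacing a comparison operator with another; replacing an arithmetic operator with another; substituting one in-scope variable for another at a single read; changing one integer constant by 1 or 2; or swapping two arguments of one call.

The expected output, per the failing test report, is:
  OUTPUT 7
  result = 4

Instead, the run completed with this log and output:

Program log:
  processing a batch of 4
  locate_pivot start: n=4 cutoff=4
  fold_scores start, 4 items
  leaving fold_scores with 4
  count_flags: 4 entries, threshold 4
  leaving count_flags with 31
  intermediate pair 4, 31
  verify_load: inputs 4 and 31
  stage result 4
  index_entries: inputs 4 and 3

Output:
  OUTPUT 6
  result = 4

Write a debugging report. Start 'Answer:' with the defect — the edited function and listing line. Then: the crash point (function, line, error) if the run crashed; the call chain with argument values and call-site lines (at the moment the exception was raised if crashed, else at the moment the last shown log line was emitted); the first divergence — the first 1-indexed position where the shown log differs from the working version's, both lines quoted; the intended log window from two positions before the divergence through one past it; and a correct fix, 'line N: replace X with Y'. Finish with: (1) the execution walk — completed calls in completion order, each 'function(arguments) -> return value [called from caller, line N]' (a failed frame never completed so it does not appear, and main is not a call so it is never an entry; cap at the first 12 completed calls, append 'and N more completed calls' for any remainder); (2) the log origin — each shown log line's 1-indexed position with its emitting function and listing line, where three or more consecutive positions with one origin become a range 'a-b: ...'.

Answer: the defect is in index_entries at line 36.
The tell: The two runs log identically and part ways only at the printed values.
Call chain: main -> index_entries(4, 3) (called at line 47).
First divergence: there is none — every log position agrees.
Execution walk:
  fold_scores([11, 11, 4, 9]) -> 4  [called from locate_pivot, line 27]
  count_flags([11, 11, 4, 9], 4) -> 31  [called from locate_pivot, line 28]
  verify_load(4, 31) -> 4  [called from locate_pivot, line 30]
  locate_pivot([11, 11, 4, 9], 4) -> 4  [called from main, line 45]
  index_entries(4, 3) -> 6  [called from main, line 47]
Log origin:
  1: from main, line 44
  2: from locate_pivot, line 26
  3: from fold_scores, line 2
  4: from fold_scores, line 7
  5: from count_flags, line 11
  6: from count_flags, line 16
  7: from locate_pivot, line 29
  8: from verify_load, line 20
  9: from main, line 46
  10: from index_entries, line 33
A correct fix: line 36: replace `6` with `7`.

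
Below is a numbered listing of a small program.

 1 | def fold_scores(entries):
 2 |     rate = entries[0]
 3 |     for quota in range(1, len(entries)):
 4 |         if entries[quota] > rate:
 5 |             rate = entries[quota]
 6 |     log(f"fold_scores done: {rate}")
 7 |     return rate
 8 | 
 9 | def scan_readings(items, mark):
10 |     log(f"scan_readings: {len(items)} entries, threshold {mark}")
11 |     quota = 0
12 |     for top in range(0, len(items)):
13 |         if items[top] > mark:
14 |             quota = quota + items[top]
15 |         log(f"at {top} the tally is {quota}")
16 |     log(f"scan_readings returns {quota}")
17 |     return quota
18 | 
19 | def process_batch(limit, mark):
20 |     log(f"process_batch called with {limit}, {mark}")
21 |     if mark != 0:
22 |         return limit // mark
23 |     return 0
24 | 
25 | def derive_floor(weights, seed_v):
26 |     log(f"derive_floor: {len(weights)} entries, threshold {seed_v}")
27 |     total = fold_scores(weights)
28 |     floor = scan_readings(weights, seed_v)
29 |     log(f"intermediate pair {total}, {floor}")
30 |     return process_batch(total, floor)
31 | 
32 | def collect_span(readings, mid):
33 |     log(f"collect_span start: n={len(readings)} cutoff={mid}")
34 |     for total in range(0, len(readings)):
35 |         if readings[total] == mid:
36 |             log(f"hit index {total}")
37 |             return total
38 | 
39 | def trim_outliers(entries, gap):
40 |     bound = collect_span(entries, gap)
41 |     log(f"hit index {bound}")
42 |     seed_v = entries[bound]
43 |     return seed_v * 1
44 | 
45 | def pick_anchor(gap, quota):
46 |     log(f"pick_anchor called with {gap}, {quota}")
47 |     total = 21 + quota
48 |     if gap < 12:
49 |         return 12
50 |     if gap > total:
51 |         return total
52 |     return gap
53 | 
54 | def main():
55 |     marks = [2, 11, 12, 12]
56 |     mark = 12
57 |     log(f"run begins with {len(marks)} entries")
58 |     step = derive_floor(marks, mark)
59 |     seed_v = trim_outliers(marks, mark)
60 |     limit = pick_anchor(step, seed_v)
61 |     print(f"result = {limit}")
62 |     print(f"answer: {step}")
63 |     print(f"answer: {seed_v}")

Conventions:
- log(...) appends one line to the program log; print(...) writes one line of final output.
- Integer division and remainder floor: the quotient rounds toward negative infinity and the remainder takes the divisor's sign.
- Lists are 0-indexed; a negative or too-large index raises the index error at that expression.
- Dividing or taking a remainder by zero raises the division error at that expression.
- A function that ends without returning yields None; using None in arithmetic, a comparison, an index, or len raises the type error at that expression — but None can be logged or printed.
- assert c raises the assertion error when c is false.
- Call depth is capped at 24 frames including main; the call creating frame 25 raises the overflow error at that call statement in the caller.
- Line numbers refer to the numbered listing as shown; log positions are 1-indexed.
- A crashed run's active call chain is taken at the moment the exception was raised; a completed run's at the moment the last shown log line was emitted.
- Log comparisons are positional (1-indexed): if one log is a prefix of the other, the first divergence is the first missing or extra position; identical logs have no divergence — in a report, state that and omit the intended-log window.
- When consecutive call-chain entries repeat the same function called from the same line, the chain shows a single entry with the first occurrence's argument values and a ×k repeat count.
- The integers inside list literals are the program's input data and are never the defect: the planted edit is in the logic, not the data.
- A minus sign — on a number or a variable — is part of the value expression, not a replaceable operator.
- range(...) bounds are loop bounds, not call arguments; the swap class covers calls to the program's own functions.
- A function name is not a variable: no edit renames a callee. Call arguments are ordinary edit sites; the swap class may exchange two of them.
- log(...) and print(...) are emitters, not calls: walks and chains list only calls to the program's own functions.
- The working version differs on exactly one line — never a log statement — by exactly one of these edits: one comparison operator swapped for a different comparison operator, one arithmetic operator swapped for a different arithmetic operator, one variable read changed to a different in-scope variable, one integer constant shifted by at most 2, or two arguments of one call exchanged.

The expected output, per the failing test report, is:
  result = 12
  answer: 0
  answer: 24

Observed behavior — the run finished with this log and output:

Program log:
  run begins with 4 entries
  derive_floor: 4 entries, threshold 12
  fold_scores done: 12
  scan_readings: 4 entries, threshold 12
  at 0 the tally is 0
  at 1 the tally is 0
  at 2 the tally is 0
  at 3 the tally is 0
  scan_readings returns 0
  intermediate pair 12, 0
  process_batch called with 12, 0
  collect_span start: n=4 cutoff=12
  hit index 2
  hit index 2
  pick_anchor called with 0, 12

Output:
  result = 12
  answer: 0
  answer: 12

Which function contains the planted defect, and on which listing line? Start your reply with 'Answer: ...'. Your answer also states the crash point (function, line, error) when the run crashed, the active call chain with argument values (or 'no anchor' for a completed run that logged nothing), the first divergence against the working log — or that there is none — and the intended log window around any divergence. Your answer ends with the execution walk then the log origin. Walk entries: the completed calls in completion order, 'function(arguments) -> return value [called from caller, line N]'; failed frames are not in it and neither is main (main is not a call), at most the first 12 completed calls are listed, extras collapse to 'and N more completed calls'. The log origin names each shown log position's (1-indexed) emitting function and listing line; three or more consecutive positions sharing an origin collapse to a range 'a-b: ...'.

Answer: the defect is in trim_outliers at line 43.
Key observation: Everything matches until log position 15, which reads 'pick_anchor called with 0, 12' in place of 'pick_anchor called with 0, 24'.
Call chain: main -> pick_anchor(0, 12) (called at line 60).
First divergence: position 15; shown 'pick_anchor called with 0, 12' vs intended 'pick_anchor called with 0, 24'.
Intended log window:
  13: hit index 2
  14: hit index 2
  15: pick_anchor called with 0, 24
Execution walk:
  fold_scores([2, 11, 12, 12]) -> 12  [called from derive_floor, line 27]
  scan_readings([2, 11, 12, 12], 12) -> 0  [called from derive_floor, line 28]
  process_batch(12, 0) -> 0  [called from derive_floor, line 30]
  derive_floor([2, 11, 12, 12], 12) -> 0  [called from main, line 58]
  collect_span([2, 11, 12, 12], 12) -> 2  [called from trim_outliers, line 40]
  trim_outliers([2, 11, 12, 12], 12) -> 12  [called from main, line 59]
  pick_anchor(0, 12) -> 12  [called from main, line 60]
Log origins:
  1 — main, line 57
  2 — derive_floor, line 26
  3 — fold_scores, line 6
  4 — scan_readings, line 10
  5-8 — scan_readings, line 15
  9 — scan_readings, line 16
  10 — derive_floor, line 29
  11 — process_batch, line 20
  12 — collect_span, line 33
  13 — collect_span, line 36
  14 — trim_outliers, line 41
  15 — pick_anchor, line 46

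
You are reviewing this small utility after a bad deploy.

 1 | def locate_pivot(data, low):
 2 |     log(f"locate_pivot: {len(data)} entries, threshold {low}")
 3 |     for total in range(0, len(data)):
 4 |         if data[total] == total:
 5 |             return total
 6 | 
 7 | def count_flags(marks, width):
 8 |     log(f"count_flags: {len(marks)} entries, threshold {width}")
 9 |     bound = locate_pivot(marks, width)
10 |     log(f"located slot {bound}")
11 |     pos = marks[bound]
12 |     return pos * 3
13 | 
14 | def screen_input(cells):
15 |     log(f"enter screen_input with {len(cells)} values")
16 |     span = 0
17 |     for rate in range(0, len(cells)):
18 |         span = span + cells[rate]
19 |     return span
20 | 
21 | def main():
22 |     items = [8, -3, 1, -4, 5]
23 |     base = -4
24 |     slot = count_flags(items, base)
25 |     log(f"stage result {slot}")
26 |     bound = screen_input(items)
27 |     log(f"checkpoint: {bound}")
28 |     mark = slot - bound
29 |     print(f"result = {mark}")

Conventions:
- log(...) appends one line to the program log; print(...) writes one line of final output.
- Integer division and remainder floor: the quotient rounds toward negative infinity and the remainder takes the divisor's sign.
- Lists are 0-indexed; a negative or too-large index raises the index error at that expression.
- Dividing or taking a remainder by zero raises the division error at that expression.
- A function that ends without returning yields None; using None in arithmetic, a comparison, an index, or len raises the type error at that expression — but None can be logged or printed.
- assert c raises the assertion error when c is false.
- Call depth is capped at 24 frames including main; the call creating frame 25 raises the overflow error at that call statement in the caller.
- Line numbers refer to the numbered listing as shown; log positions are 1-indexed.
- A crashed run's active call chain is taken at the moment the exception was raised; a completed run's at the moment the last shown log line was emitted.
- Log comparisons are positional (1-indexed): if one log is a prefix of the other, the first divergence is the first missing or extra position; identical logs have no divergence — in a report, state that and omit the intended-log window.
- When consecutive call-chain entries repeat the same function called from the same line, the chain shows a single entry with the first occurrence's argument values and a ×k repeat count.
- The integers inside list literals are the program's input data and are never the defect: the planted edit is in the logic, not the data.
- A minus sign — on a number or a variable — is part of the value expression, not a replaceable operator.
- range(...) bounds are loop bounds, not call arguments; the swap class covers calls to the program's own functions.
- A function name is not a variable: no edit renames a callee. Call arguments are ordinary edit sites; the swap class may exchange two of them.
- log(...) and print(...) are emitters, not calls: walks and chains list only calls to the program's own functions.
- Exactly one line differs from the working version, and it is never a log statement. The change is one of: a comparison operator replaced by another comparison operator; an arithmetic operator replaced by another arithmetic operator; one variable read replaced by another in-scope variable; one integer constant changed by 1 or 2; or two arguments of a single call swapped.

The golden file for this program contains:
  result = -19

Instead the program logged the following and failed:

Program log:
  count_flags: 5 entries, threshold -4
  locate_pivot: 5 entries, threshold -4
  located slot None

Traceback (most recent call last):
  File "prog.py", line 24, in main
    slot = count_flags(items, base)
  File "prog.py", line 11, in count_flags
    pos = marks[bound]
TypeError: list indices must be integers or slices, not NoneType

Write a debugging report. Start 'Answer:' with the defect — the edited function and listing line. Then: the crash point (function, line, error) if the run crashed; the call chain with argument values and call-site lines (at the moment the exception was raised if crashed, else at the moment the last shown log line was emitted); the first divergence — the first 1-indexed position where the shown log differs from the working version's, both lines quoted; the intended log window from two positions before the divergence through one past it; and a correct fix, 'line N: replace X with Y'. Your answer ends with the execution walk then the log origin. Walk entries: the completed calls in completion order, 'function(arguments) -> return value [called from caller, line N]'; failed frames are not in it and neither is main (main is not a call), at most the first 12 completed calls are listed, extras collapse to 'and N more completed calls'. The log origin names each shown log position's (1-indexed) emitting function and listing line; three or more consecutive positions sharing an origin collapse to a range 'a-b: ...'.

Answer: the defect is in locate_pivot at line 4.
Key fact: Position 3 is the first bad log line: 'located slot None' should read 'located slot 3'.
Crash: count_flags, line 11, TypeError.
Call chain: main -> count_flags([8, -3, 1, -4, 5], -4) (called at line 24).
First divergence: position 3; shown 'located slot None' vs intended 'located slot 3'.
Intended log window:
  1: count_flags: 5 entries, threshold -4
  2: locate_pivot: 5 entries, threshold -4
  3: located slot 3
  4: stage result -12
Execution walk:
  locate_pivot([8, -3, 1, -4, 5], -4) -> None  [called from count_flags, line 9]
Log origins:
  1: logged in count_flags at line 8
  2: logged in locate_pivot at line 2
  3: logged in count_flags at line 10
A correct fix: line 4: replace `data[total] == total` with `data[total] == low`.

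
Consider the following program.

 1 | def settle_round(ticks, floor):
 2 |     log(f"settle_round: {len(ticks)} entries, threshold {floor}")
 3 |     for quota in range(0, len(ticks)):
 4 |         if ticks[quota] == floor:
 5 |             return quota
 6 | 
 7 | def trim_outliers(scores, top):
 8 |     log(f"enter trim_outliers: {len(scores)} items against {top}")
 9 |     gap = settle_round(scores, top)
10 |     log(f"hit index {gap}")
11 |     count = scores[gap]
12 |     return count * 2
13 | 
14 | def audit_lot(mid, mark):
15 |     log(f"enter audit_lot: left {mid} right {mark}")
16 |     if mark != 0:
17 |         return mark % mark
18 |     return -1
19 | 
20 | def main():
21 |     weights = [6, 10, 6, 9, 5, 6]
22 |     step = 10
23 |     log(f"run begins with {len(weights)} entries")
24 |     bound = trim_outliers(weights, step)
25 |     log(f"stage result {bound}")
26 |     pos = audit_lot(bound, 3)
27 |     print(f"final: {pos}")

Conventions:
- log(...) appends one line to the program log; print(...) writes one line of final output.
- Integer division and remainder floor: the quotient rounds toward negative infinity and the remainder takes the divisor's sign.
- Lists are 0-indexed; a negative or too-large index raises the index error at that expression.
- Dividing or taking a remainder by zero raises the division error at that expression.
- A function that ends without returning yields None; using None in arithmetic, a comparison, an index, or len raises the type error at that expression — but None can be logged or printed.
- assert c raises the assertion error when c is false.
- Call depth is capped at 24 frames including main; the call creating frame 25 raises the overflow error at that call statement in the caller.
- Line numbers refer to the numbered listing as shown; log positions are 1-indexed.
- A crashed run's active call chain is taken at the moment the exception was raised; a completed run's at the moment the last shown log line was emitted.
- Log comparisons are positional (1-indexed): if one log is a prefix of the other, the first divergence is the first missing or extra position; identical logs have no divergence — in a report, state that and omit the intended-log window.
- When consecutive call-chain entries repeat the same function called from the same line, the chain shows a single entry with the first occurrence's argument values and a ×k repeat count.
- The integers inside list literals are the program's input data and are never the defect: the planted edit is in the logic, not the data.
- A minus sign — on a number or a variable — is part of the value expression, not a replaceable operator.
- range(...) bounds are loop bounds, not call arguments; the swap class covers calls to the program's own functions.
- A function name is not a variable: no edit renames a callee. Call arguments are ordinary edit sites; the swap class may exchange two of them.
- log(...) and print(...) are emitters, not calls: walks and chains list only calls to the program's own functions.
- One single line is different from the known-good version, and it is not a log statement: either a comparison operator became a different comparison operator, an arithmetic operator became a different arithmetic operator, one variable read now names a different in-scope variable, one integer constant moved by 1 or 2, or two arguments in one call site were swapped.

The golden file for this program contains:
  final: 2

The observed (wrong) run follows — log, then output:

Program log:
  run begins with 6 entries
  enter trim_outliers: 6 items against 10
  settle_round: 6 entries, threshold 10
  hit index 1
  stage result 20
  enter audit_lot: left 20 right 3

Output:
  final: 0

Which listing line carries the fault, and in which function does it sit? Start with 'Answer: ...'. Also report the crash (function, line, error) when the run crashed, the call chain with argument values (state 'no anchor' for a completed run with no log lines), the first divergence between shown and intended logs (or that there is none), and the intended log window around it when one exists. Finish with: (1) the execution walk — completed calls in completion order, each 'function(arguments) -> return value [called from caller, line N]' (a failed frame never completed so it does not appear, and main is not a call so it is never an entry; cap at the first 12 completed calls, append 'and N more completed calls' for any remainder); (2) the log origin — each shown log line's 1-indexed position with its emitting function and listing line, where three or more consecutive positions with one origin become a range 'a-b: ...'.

Answer: the defect is in audit_lot at line 17.
Key observation: Log streams are identical — the defect surfaces only in the printed output.
Call chain: main -> audit_lot(20, 3) (called at line 26).
First divergence: none; the two logs match at every position.
Execution walk:
  settle_round([6, 10, 6, 9, 5, 6], 10) -> 1  [called from trim_outliers, line 9]
  trim_outliers([6, 10, 6, 9, 5, 6], 10) -> 20  [called from main, line 24]
  audit_lot(20, 3) -> 0  [called from main, line 26]
Log origins:
  1: logged in main at line 23
  2: logged in trim_outliers at line 8
  3: logged in settle_round at line 2
  4: logged in trim_outliers at line 10
  5: logged in main at line 25
  6: logged in audit_lot at line 15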